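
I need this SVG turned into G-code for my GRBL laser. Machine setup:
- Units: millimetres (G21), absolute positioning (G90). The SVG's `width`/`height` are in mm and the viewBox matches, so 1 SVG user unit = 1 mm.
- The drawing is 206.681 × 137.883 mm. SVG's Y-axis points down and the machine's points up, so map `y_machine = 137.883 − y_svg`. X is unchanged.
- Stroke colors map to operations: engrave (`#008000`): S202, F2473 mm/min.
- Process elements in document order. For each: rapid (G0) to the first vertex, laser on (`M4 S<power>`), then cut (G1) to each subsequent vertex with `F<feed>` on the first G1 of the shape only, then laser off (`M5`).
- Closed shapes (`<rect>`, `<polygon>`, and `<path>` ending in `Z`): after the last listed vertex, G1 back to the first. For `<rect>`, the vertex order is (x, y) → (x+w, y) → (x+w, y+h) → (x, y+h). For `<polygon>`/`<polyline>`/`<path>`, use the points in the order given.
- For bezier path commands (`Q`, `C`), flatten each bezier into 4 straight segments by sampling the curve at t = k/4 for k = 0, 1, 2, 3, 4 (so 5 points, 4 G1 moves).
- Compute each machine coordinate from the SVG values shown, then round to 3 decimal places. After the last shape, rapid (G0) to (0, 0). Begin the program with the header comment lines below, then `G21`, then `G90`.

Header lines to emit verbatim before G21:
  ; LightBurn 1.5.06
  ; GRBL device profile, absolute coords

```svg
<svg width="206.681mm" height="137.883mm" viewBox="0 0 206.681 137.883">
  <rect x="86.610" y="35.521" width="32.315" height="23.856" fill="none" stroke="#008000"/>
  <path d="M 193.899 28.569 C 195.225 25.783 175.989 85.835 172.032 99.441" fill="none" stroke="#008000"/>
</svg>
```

; LightBurn 1.5.06
; GRBL device profile, absolute coords
G21
G90
G0 X86.610 Y102.362
M4 S202
G1 X118.925 Y102.362 F2473
G1 X118.925 Y78.506
G1 X86.610 Y78.506
G1 X86.610 Y102.362
M5
G0 X193.899 Y109.314
M4 S202
G1 X191.598 Y101.329 F2473
G1 X184.947 Y80.025
G1 X177.305 Y55.648
G1 X172.032 Y38.442
M5
G0 X0.000 Y0.000

Since the viewBox matches the mm dimensions, user units are millimetres directly. The only transform is the Y-flip y_m = 137.883 − y_svg.

Shape 1 is a rectangle drawn with `<rect>`. Its stroke #008000 means engrave at S202, F2473. After flipping Y the toolpath is (86.610,102.362) → (118.925,102.362) → (118.925,78.506) → (86.610,78.506) → (86.610,102.362), returning to the start.

Shape 2 is a cubic bezier drawn with `<path>`. Its stroke #008000 means engrave at S202, F2473. After flipping Y the toolpath is (193.899,109.314) → (191.598,101.329) → (184.947,80.025) → (177.305,55.648) → (172.032,38.442).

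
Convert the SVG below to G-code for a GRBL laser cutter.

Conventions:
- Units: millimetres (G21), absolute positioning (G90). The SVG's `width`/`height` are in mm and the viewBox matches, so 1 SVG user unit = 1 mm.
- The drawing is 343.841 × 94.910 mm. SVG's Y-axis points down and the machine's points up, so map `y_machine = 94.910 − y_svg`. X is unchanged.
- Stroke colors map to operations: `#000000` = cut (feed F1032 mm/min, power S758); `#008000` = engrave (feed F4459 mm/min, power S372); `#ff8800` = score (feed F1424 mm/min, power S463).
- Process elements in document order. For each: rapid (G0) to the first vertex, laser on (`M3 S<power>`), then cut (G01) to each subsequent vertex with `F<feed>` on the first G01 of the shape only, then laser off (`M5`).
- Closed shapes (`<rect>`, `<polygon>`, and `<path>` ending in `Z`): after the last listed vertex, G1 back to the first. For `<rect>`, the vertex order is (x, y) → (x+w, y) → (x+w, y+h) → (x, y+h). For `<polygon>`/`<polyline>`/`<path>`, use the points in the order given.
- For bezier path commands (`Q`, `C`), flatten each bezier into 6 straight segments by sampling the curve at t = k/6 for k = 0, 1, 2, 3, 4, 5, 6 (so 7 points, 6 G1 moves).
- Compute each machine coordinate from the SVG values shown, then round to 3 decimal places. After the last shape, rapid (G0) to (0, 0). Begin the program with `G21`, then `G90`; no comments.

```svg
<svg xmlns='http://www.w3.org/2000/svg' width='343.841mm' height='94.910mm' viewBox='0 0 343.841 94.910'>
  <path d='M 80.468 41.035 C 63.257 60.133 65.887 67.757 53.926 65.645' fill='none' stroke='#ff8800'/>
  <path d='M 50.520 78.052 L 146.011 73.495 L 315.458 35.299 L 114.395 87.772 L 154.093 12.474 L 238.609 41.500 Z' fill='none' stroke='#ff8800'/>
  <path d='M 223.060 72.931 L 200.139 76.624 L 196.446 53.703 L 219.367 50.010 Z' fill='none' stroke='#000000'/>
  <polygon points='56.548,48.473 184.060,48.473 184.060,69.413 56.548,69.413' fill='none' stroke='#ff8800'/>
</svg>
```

G21
G90
G0 X80.468 Y53.875
M3 S463
G01 X73.357 Y45.274 F1424
G01 X68.595 Y38.537
G01 X65.228 Y33.616
G01 X62.299 Y30.463
G01 X58.850 Y29.028
G01 X53.926 Y29.265
M5
G0 X50.520 Y16.858
M3 S463
G01 X146.011 Y21.415 F1424
G01 X315.458 Y59.611
G01 X114.395 Y7.138
G01 X154.093 Y82.436
G01 X238.609 Y53.410
G01 X50.520 Y16.858
M5
G0 X223.060 Y21.979
M3 S758
G01 X200.139 Y18.286 F1032
G01 X196.446 Y41.207
G01 X219.367 Y44.900
G01 X223.060 Y21.979
M5
G0 X56.548 Y46.437
M3 S463
G01 X184.060 Y46.437 F1424
G01 X184.060 Y25.497
G01 X56.548 Y25.497
G01 X56.548 Y46.437
M5
G0 X0.000 Y0.000

Since the viewBox matches the mm dimensions, user units are millimetres directly. The only transform is the Y-flip y_m = 94.910 − y_svg.

Shape 1 is a cubic bezier drawn with `<path>`. Its stroke #ff8800 means score at S463, F1424. After flipping Y the toolpath is (80.468,53.875) → (73.357,45.274) → (68.595,38.537) → (65.228,33.616) → (62.299,30.463) → (58.850,29.028) → (53.926,29.265).

Shape 2 is a closed polygon drawn with `<path>`. Its stroke #ff8800 means score at S463, F1424. After flipping Y the toolpath is (50.520,16.858) → (146.011,21.415) → (315.458,59.611) → (114.395,7.138) → (154.093,82.436) → (238.609,53.410) → (50.520,16.858), returning to the start.

Shape 3 is a regular polygon drawn with `<path>`. Its stroke #000000 means cut at S758, F1032. After flipping Y the toolpath is (223.060,21.979) → (200.139,18.286) → (196.446,41.207) → (219.367,44.900) → (223.060,21.979), returning to the start.

Shape 4 is a rectangle drawn with `<polygon>`. Its stroke #ff8800 means score at S463, F1424. After flipping Y the toolpath is (56.548,46.437) → (184.060,46.437) → (184.060,25.497) → (56.548,25.497) → (56.548,46.437), returning to the start.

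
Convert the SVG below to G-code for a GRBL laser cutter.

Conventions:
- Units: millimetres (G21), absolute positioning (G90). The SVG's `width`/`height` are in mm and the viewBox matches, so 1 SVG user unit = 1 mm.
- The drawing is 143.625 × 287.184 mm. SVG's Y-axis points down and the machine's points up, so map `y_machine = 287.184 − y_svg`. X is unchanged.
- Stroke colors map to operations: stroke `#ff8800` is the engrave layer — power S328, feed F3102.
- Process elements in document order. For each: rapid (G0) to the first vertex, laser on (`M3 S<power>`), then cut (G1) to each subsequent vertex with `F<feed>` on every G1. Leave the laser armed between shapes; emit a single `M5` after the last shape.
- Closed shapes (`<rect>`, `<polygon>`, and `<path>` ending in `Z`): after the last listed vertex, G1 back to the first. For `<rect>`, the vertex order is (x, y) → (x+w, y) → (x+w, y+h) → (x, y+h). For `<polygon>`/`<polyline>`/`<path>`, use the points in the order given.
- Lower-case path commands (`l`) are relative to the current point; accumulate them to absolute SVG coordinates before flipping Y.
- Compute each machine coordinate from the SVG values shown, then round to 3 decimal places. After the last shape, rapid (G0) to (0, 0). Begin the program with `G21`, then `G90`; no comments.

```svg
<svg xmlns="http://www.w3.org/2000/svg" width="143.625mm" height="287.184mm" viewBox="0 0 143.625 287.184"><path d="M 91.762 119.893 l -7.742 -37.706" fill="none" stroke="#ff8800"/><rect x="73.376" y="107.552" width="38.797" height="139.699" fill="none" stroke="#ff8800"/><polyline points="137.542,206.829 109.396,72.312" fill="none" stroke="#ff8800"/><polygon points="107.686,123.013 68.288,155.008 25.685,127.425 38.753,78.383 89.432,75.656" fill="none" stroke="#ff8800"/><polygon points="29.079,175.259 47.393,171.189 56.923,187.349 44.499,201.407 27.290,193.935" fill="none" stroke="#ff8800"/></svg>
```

viewBox `0 0 143.625 287.184` with mm width/height → 1 unit = 1 mm. Flip: y_m = 287.184 − y_svg.

**Shape 1** — `<path>` line segment, stroke `#ff8800` → engrave (S328, F3102). Machine vertices: (91.762,167.291) → (84.020,204.997). Open path.

**Shape 2** — `<rect>` rectangle, stroke `#ff8800` → engrave (S328, F3102). Machine vertices: (73.376,179.632) → (112.173,179.632) → (112.173,39.933) → (73.376,39.933) → (73.376,179.632). Closed: final G1 returns to the first vertex.

**Shape 3** — `<polyline>` line segment, stroke `#ff8800` → engrave (S328, F3102). Machine vertices: (137.542,80.355) → (109.396,214.872). Open path.

**Shape 4** — `<polygon>` regular polygon, stroke `#ff8800` → engrave (S328, F3102). Machine vertices: (107.686,164.171) → (68.288,132.176) → (25.685,159.759) → (38.753,208.801) → (89.432,211.528) → (107.686,164.171). Closed: final G1 returns to the first vertex.

**Shape 5** — `<polygon>` regular polygon, stroke `#ff8800` → engrave (S328, F3102). Machine vertices: (29.079,111.925) → (47.393,115.995) → (56.923,99.835) → (44.499,85.777) → (27.290,93.249) → (29.079,111.925). Closed: final G1 returns to the first vertex.

G21
G90
G0 X91.762 Y167.291
M3 S328
G1 X84.020 Y204.997 F3102
G0 X73.376 Y179.632
M3 S328
G1 X112.173 Y179.632 F3102
G1 X112.173 Y39.933 F3102
G1 X73.376 Y39.933 F3102
G1 X73.376 Y179.632 F3102
G0 X137.542 Y80.355
M3 S328
G1 X109.396 Y214.872 F3102
G0 X107.686 Y164.171
M3 S328
G1 X68.288 Y132.176 F3102
G1 X25.685 Y159.759 F3102
G1 X38.753 Y208.801 F3102
G1 X89.432 Y211.528 F3102
G1 X107.686 Y164.171 F3102
G0 X29.079 Y111.925
M3 S328
G1 X47.393 Y115.995 F3102
G1 X56.923 Y99.835 F3102
G1 X44.499 Y85.777 F3102
G1 X27.290 Y93.249 F3102
G1 X29.079 Y111.925 F3102
M5
G0 X0.000 Y0.000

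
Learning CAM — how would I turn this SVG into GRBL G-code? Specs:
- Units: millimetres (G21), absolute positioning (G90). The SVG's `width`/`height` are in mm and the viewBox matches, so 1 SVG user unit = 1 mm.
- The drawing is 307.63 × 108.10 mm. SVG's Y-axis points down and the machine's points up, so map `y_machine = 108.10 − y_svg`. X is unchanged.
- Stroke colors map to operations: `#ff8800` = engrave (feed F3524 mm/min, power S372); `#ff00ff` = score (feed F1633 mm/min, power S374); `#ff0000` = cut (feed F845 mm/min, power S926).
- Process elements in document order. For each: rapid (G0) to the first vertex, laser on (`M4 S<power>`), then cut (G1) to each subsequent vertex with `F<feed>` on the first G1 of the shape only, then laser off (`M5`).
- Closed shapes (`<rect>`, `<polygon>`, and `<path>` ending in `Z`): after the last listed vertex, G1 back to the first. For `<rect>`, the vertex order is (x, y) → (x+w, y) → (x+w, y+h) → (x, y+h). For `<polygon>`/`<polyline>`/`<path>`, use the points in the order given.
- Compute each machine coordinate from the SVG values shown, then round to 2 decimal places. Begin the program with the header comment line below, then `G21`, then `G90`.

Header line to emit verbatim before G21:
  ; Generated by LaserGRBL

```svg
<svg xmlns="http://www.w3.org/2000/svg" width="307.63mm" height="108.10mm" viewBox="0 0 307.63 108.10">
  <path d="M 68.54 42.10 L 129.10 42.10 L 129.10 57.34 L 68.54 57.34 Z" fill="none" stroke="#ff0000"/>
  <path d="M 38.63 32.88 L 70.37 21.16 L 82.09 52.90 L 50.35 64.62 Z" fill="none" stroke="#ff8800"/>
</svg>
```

; Generated by LaserGRBL
G21
G90
G0 X68.54 Y66.00
M4 S926
G1 X129.10 Y66.00 F845
G1 X129.10 Y50.76
G1 X68.54 Y50.76
G1 X68.54 Y66.00
M5
G0 X38.63 Y75.22
M4 S372
G1 X70.37 Y86.94 F3524
G1 X82.09 Y55.20
G1 X50.35 Y43.48
G1 X38.63 Y75.22
M5

Since the viewBox matches the mm dimensions, user units are millimetres directly. The only transform is the Y-flip y_m = 108.10 − y_svg.

Shape 1 is a rectangle drawn with `<path>`. Its stroke #ff0000 means cut at S926, F845. After flipping Y the toolpath is (68.54,66.00) → (129.10,66.00) → (129.10,50.76) → (68.54,50.76) → (68.54,66.00), returning to the start.

Shape 2 is a regular polygon drawn with `<path>`. Its stroke #ff8800 means engrave at S372, F3524. After flipping Y the toolpath is (38.63,75.22) → (70.37,86.94) → (82.09,55.20) → (50.35,43.48) → (38.63,75.22), returning to the start.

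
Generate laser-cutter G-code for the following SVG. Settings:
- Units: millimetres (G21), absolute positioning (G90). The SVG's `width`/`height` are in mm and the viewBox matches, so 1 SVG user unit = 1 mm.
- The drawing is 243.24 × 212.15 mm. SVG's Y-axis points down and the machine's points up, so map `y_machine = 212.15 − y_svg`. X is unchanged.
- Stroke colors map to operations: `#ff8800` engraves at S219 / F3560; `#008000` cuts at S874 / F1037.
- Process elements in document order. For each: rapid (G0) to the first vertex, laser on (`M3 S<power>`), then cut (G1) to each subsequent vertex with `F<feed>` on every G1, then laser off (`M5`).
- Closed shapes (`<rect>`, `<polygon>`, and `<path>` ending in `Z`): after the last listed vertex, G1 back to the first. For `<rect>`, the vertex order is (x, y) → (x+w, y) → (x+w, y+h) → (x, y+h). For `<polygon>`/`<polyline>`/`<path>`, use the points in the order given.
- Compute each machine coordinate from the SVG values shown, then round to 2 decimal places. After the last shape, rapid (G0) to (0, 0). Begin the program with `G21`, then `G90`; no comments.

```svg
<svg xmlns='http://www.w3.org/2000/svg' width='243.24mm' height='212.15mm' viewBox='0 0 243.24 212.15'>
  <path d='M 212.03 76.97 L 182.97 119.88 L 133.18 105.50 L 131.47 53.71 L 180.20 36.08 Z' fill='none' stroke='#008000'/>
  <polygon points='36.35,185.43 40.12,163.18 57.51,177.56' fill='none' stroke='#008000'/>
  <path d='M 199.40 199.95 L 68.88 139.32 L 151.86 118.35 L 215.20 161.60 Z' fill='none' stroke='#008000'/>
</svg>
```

Since the viewBox matches the mm dimensions, user units are millimetres directly. The only transform is the Y-flip y_m = 212.15 − y_svg.

Shape 1 is a regular polygon drawn with `<path>`. Its stroke #008000 means cut at S874, F1037. After flipping Y the toolpath is (212.03,135.18) → (182.97,92.27) → (133.18,106.65) → (131.47,158.44) → (180.20,176.07) → (212.03,135.18), returning to the start.

Shape 2 is a regular polygon drawn with `<polygon>`. Its stroke #008000 means cut at S874, F1037. After flipping Y the toolpath is (36.35,26.72) → (40.12,48.97) → (57.51,34.59) → (36.35,26.72), returning to the start.

Shape 3 is a closed polygon drawn with `<path>`. Its stroke #008000 means cut at S874, F1037. After flipping Y the toolpath is (199.40,12.20) → (68.88,72.83) → (151.86,93.80) → (215.20,50.55) → (199.40,12.20), returning to the start.

G21
G90
G0 X212.03 Y135.18
M3 S874
G1 X182.97 Y92.27 F1037
G1 X133.18 Y106.65 F1037
G1 X131.47 Y158.44 F1037
G1 X180.20 Y176.07 F1037
G1 X212.03 Y135.18 F1037
M5
G0 X36.35 Y26.72
M3 S874
G1 X40.12 Y48.97 F1037
G1 X57.51 Y34.59 F1037
G1 X36.35 Y26.72 F1037
M5
G0 X199.40 Y12.20
M3 S874
G1 X68.88 Y72.83 F1037
G1 X151.86 Y93.80 F1037
G1 X215.20 Y50.55 F1037
G1 X199.40 Y12.20 F1037
M5
G0 X0.00 Y0.00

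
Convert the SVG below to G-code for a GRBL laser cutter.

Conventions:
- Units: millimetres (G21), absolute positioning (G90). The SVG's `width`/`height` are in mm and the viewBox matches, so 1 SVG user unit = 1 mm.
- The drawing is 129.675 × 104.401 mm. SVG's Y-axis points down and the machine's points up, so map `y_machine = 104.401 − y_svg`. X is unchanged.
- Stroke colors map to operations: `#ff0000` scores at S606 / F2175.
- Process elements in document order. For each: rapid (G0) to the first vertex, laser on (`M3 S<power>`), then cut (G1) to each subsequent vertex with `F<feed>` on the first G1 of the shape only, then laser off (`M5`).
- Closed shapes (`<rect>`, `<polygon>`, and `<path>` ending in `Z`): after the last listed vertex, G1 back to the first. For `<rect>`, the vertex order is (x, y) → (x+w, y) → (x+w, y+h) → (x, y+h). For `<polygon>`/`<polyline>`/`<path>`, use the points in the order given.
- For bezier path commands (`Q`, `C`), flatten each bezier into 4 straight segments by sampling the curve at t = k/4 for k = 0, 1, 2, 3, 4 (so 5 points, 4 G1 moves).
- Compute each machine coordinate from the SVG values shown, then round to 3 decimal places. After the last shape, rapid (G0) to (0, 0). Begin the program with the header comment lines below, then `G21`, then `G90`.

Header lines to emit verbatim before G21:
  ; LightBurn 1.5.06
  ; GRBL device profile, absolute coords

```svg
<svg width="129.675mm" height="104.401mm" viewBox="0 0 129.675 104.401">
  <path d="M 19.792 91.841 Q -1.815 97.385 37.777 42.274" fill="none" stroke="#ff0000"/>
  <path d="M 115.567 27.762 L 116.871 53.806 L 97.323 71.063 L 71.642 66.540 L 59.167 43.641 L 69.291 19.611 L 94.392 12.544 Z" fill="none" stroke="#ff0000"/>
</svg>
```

; LightBurn 1.5.06
; GRBL device profile, absolute coords
G21
G90
G0 X19.792 Y12.560
M3 S606
G1 X12.813 Y13.579 F2175
G1 X13.485 Y22.180
G1 X21.806 Y38.362
G1 X37.777 Y62.127
M5
G0 X115.567 Y76.639
M3 S606
G1 X116.871 Y50.595 F2175
G1 X97.323 Y33.338
G1 X71.642 Y37.861
G1 X59.167 Y60.760
G1 X69.291 Y84.790
G1 X94.392 Y91.857
G1 X115.567 Y76.639
M5
G0 X0.000 Y0.000

viewBox `0 0 129.675 104.401` with mm width/height → 1 unit = 1 mm. Flip: y_m = 104.401 − y_svg.

**Shape 1** — `<path>` quadratic bezier, stroke `#ff0000` → score (S606, F2175). Control points (SVG): P0=(19.792,91.841), P1=(-1.815,97.385), P2=(37.777,42.274); sampled at t=k/4. Machine vertices: (19.792,12.560) → (12.813,13.579) → (13.485,22.180) → (21.806,38.362) → (37.777,62.127). Open path.

**Shape 2** — `<path>` regular polygon, stroke `#ff0000` → score (S606, F2175). Machine vertices: (115.567,76.639) → (116.871,50.595) → (97.323,33.338) → (71.642,37.861) → (59.167,60.760) → (69.291,84.790) → (94.392,91.857) → (115.567,76.639). Closed: final G1 returns to the first vertex.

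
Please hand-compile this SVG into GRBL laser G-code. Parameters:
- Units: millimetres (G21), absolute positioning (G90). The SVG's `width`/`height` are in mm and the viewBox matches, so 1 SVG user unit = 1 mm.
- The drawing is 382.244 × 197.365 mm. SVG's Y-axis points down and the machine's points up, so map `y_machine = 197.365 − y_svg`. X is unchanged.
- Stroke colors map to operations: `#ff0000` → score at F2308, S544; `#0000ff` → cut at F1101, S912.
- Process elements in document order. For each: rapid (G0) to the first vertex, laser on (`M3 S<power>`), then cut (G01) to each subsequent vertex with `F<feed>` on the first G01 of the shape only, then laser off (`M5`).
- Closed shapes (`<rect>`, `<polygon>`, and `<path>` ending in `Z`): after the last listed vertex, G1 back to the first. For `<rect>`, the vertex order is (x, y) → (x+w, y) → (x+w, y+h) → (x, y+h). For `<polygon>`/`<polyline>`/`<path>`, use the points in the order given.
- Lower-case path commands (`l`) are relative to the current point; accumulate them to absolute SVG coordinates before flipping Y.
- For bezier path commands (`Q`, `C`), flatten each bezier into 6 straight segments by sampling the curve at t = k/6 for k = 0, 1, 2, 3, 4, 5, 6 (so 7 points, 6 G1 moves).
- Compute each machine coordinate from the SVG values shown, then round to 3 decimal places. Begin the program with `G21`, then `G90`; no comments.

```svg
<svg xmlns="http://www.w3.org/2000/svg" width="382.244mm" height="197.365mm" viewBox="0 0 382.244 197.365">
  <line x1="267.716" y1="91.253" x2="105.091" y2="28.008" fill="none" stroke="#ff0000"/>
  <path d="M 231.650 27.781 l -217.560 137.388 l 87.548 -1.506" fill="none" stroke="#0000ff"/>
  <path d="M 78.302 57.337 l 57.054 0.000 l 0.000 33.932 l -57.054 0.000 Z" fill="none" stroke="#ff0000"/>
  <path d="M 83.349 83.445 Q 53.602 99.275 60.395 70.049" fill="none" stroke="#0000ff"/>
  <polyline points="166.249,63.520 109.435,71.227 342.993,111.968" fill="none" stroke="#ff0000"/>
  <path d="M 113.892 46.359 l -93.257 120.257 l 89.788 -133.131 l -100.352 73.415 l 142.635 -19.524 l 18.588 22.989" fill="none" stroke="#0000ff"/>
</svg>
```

1 u = 1 mm; y_m = 197.365 − y.

[1] `<line>` line segment, #ff0000→score S544 F2308: (267.716,106.112) → (105.091,169.357)

[2] `<path>` open polyline, #0000ff→cut S912 F1101: (231.650,169.584) → (14.090,32.196) → (101.638,33.702)

[3] `<path>` rectangle, #ff0000→score S544 F2308: (78.302,140.028) → (135.356,140.028) → (135.356,106.096) → (78.302,106.096) → (78.302,140.028) (closed)

[4] `<path>` quadratic bezier, #0000ff→cut S912 F1101: (83.349,113.920) → (74.448,109.895) → (67.578,108.373) → (62.737,109.354) → (59.926,112.838) → (59.146,118.826) → (60.395,127.316)

[5] `<polyline>` open polyline, #ff0000→score S544 F2308: (166.249,133.845) → (109.435,126.138) → (342.993,85.397)

[6] `<path>` open polyline, #0000ff→cut S912 F1101: (113.892,151.006) → (20.635,30.749) → (110.423,163.880) → (10.071,90.465) → (152.706,109.989) → (171.294,87.000)

G21
G90
G0 X267.716 Y106.112
M3 S544
G01 X105.091 Y169.357 F2308
M5
G0 X231.650 Y169.584
M3 S912
G01 X14.090 Y32.196 F1101
G01 X101.638 Y33.702
M5
G0 X78.302 Y140.028
M3 S544
G01 X135.356 Y140.028 F2308
G01 X135.356 Y106.096
G01 X78.302 Y106.096
G01 X78.302 Y140.028
M5
G0 X83.349 Y113.920
M3 S912
G01 X74.448 Y109.895 F1101
G01 X67.578 Y108.373
G01 X62.737 Y109.354
G01 X59.926 Y112.838
G01 X59.146 Y118.826
G01 X60.395 Y127.316
M5
G0 X166.249 Y133.845
M3 S544
G01 X109.435 Y126.138 F2308
G01 X342.993 Y85.397
M5
G0 X113.892 Y151.006
M3 S912
G01 X20.635 Y30.749 F1101
G01 X110.423 Y163.880
G01 X10.071 Y90.465
G01 X152.706 Y109.989
G01 X171.294 Y87.000
M5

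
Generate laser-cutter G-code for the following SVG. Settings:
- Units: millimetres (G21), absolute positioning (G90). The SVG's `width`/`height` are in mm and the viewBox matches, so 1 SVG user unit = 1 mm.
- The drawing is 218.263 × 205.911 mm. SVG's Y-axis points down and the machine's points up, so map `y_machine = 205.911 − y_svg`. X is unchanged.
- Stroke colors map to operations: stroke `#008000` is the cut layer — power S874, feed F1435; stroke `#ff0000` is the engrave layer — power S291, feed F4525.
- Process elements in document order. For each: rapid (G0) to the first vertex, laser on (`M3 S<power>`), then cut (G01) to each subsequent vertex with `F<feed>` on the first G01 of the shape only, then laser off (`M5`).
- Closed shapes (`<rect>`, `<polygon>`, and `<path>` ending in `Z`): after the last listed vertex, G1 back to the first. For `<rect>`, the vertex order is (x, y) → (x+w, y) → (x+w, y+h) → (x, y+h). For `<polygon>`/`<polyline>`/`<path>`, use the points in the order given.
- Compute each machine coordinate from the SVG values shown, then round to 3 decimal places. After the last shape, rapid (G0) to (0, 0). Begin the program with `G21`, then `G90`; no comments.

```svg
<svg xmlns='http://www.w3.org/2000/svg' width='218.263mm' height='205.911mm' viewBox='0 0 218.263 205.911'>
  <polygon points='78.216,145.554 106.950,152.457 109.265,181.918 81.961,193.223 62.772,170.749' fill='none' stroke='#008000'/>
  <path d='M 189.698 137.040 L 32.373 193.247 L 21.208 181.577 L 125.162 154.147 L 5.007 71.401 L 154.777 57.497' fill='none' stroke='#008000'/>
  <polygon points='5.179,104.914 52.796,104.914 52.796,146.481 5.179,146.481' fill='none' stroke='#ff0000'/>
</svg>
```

Since the viewBox matches the mm dimensions, user units are millimetres directly. The only transform is the Y-flip y_m = 205.911 − y_svg.

Shape 1 is a regular polygon drawn with `<polygon>`. Its stroke #008000 means cut at S874, F1435. After flipping Y the toolpath is (78.216,60.357) → (106.950,53.454) → (109.265,23.993) → (81.961,12.688) → (62.772,35.162) → (78.216,60.357), returning to the start.

Shape 2 is a open polyline drawn with `<path>`. Its stroke #008000 means cut at S874, F1435. After flipping Y the toolpath is (189.698,68.871) → (32.373,12.664) → (21.208,24.334) → (125.162,51.764) → (5.007,134.510) → (154.777,148.414).

Shape 3 is a rectangle drawn with `<polygon>`. Its stroke #ff0000 means engrave at S291, F4525. After flipping Y the toolpath is (5.179,100.997) → (52.796,100.997) → (52.796,59.430) → (5.179,59.430) → (5.179,100.997), returning to the start.

G21
G90
G0 X78.216 Y60.357
M3 S874
G01 X106.950 Y53.454 F1435
G01 X109.265 Y23.993
G01 X81.961 Y12.688
G01 X62.772 Y35.162
G01 X78.216 Y60.357
M5
G0 X189.698 Y68.871
M3 S874
G01 X32.373 Y12.664 F1435
G01 X21.208 Y24.334
G01 X125.162 Y51.764
G01 X5.007 Y134.510
G01 X154.777 Y148.414
M5
G0 X5.179 Y100.997
M3 S291
G01 X52.796 Y100.997 F4525
G01 X52.796 Y59.430
G01 X5.179 Y59.430
G01 X5.179 Y100.997
M5
G0 X0.000 Y0.000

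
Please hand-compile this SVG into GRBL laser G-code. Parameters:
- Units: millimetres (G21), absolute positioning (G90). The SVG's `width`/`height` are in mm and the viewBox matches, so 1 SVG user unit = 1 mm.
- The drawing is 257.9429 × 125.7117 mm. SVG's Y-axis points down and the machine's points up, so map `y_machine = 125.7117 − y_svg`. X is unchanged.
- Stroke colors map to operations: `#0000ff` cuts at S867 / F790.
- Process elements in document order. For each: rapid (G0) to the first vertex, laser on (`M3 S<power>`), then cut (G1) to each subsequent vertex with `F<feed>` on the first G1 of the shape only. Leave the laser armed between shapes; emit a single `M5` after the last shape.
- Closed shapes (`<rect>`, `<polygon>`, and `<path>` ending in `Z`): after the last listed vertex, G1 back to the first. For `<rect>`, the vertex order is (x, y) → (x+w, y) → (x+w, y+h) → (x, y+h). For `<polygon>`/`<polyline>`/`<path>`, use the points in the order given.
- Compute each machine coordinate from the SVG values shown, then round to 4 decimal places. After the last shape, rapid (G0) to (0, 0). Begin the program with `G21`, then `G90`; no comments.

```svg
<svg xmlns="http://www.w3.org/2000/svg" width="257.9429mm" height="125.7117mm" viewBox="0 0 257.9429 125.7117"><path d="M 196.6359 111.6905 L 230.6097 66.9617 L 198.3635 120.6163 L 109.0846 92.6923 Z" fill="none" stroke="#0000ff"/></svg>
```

Since the viewBox matches the mm dimensions, user units are millimetres directly. The only transform is the Y-flip y_m = 125.7117 − y_svg.

Shape 1 is a closed polygon drawn with `<path>`. Its stroke #0000ff means cut at S867, F790. After flipping Y the toolpath is (196.6359,14.0212) → (230.6097,58.7500) → (198.3635,5.0954) → (109.0846,33.0194) → (196.6359,14.0212), returning to the start.

G21
G90
G0 X196.6359 Y14.0212
M3 S867
G1 X230.6097 Y58.7500 F790
G1 X198.3635 Y5.0954
G1 X109.0846 Y33.0194
G1 X196.6359 Y14.0212
M5
G0 X0.0000 Y0.0000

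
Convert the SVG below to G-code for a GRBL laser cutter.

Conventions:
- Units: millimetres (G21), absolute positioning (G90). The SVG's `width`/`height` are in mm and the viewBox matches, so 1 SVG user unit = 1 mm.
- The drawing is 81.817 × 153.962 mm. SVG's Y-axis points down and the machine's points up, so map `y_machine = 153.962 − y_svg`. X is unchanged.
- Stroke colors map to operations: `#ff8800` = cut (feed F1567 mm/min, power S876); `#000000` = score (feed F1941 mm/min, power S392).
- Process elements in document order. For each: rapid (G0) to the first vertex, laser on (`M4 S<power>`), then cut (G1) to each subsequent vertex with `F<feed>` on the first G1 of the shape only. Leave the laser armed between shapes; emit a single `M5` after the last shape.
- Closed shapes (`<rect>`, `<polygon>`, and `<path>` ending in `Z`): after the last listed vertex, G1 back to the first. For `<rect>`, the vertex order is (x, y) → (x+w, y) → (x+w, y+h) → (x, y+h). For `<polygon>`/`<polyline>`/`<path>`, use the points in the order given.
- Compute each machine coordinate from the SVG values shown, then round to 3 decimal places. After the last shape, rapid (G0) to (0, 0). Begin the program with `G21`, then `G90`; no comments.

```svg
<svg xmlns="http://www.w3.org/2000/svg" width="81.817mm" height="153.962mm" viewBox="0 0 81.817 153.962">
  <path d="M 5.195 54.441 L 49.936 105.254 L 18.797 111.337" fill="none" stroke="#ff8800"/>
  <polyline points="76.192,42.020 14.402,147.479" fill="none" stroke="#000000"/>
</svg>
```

viewBox `0 0 81.817 153.962` with mm width/height → 1 unit = 1 mm. Flip: y_m = 153.962 − y_svg.

**Shape 1** — `<path>` open polyline, stroke `#ff8800` → cut (S876, F1567). Machine vertices: (5.195,99.521) → (49.936,48.708) → (18.797,42.625). Open path.

**Shape 2** — `<polyline>` line segment, stroke `#000000` → score (S392, F1941). Machine vertices: (76.192,111.942) → (14.402,6.483). Open path.

G21
G90
G0 X5.195 Y99.521
M4 S876
G1 X49.936 Y48.708 F1567
G1 X18.797 Y42.625
G0 X76.192 Y111.942
M4 S392
G1 X14.402 Y6.483 F1941
M5
G0 X0.000 Y0.000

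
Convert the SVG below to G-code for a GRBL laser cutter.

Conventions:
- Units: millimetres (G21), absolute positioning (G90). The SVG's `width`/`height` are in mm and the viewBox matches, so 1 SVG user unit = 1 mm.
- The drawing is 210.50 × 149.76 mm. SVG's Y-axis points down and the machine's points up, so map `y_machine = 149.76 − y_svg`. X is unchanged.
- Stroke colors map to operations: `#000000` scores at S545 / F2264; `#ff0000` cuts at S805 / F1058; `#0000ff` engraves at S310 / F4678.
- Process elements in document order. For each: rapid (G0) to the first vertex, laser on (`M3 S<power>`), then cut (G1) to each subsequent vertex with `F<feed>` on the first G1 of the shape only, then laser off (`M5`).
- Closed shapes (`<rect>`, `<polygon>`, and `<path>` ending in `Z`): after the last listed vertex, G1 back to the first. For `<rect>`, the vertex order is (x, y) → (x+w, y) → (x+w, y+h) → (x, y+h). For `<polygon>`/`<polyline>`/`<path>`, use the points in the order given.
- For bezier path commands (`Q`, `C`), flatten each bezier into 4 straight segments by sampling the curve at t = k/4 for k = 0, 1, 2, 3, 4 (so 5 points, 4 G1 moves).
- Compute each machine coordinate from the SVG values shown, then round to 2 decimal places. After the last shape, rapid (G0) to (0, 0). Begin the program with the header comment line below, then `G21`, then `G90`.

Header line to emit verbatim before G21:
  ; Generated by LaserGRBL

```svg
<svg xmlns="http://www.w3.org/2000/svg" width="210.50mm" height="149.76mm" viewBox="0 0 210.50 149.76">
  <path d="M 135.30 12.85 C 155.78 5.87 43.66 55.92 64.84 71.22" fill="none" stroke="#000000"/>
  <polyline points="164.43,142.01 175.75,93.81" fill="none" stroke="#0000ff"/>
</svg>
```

; Generated by LaserGRBL
G21
G90
G0 X135.30 Y136.91
M3 S545
G1 X129.95 Y132.89 F2264
G1 X99.81 Y116.08
G1 X69.79 Y95.10
G1 X64.84 Y78.54
M5
G0 X164.43 Y7.75
M3 S310
G1 X175.75 Y55.95 F4678
M5
G0 X0.00 Y0.00

1 u = 1 mm; y_m = 149.76 − y.

[1] `<path>` cubic bezier, #000000→score S545 F2264: (135.30,136.91) → (129.95,132.89) → (99.81,116.08) → (69.79,95.10) → (64.84,78.54)

[2] `<polyline>` line segment, #0000ff→engrave S310 F4678: (164.43,7.75) → (175.75,55.95)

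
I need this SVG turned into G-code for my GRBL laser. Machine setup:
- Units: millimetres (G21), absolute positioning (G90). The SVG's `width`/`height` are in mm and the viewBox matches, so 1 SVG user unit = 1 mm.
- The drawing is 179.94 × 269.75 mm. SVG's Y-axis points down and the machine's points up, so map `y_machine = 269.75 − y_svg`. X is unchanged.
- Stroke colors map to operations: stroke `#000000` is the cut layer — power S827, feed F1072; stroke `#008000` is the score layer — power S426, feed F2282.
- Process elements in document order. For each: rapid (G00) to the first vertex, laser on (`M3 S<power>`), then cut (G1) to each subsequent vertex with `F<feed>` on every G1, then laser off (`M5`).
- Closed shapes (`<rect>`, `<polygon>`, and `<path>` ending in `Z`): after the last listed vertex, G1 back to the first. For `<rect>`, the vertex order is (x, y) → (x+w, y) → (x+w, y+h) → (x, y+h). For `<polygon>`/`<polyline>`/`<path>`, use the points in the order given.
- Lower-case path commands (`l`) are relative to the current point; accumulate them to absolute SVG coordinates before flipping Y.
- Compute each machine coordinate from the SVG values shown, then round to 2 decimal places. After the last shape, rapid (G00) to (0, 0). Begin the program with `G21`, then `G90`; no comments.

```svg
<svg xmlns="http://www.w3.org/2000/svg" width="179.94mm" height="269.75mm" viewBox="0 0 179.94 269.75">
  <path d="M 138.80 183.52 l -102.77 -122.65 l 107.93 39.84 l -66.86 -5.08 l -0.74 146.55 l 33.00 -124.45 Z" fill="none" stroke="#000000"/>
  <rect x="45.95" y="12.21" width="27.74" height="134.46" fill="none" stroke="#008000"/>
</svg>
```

G21
G90
G00 X138.80 Y86.23
M3 S827
G1 X36.03 Y208.88 F1072
G1 X143.96 Y169.04 F1072
G1 X77.10 Y174.12 F1072
G1 X76.36 Y27.57 F1072
G1 X109.36 Y152.02 F1072
G1 X138.80 Y86.23 F1072
M5
G00 X45.95 Y257.54
M3 S426
G1 X73.69 Y257.54 F2282
G1 X73.69 Y123.08 F2282
G1 X45.95 Y123.08 F2282
G1 X45.95 Y257.54 F2282
M5
G00 X0.00 Y0.00

1 u = 1 mm; y_m = 269.75 − y.

[1] `<path>` closed polygon, #000000→cut S827 F1072: (138.80,86.23) → (36.03,208.88) → (143.96,169.04) → (77.10,174.12) → (76.36,27.57) → (109.36,152.02) → (138.80,86.23) (closed)

[2] `<rect>` rectangle, #008000→score S426 F2282: (45.95,257.54) → (73.69,257.54) → (73.69,123.08) → (45.95,123.08) → (45.95,257.54) (closed)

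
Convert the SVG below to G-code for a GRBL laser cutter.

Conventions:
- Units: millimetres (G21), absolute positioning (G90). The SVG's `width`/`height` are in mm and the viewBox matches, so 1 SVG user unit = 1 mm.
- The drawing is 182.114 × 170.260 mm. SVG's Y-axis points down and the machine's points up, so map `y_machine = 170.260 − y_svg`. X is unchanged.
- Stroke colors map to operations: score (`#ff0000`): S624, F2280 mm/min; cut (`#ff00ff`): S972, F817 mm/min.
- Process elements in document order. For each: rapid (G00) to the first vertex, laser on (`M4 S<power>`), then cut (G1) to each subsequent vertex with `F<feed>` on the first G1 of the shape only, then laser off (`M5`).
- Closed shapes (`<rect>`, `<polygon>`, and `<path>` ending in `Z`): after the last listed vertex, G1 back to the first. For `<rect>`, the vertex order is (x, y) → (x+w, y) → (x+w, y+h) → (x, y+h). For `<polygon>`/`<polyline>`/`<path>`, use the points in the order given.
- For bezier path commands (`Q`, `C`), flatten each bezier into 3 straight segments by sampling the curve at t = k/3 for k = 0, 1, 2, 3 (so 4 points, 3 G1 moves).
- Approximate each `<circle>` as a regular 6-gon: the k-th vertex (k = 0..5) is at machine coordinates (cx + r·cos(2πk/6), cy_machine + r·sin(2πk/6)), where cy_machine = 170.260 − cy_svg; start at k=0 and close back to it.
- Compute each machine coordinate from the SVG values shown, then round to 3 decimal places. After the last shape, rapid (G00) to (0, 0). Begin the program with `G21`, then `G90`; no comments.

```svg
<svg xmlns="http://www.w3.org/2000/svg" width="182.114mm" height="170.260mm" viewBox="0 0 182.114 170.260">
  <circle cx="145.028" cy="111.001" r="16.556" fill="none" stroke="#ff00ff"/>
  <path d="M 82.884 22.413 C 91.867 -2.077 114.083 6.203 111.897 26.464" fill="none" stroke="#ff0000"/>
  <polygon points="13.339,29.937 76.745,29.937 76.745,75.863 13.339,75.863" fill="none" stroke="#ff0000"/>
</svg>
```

viewBox `0 0 182.114 170.260` with mm width/height → 1 unit = 1 mm. Flip: y_m = 170.260 − y_svg.

**Shape 1** — `<circle>` circle, stroke `#ff00ff` → cut (S972, F817). Machine vertices: (161.584,59.259) → (153.306,73.597) → (136.750,73.597) → (128.472,59.259) → (136.750,44.921) → (153.306,44.921) → (161.584,59.259). Closed: final G1 returns to the first vertex.

**Shape 2** — `<path>` cubic bezier, stroke `#ff0000` → score (S624, F2280). Control points (SVG): P0=(82.884,22.413), P1=(91.867,-2.077), P2=(114.083,6.203), P3=(111.897,26.464); sampled at t=k/3. Machine vertices: (82.884,147.847) → (94.884,162.184) → (107.343,159.293) → (111.897,143.796). Open path.

**Shape 3** — `<polygon>` rectangle, stroke `#ff0000` → score (S624, F2280). Machine vertices: (13.339,140.323) → (76.745,140.323) → (76.745,94.397) → (13.339,94.397) → (13.339,140.323). Closed: final G1 returns to the first vertex.

G21
G90
G00 X161.584 Y59.259
M4 S972
G1 X153.306 Y73.597 F817
G1 X136.750 Y73.597
G1 X128.472 Y59.259
G1 X136.750 Y44.921
G1 X153.306 Y44.921
G1 X161.584 Y59.259
M5
G00 X82.884 Y147.847
M4 S624
G1 X94.884 Y162.184 F2280
G1 X107.343 Y159.293
G1 X111.897 Y143.796
M5
G00 X13.339 Y140.323
M4 S624
G1 X76.745 Y140.323 F2280
G1 X76.745 Y94.397
G1 X13.339 Y94.397
G1 X13.339 Y140.323
M5
G00 X0.000 Y0.000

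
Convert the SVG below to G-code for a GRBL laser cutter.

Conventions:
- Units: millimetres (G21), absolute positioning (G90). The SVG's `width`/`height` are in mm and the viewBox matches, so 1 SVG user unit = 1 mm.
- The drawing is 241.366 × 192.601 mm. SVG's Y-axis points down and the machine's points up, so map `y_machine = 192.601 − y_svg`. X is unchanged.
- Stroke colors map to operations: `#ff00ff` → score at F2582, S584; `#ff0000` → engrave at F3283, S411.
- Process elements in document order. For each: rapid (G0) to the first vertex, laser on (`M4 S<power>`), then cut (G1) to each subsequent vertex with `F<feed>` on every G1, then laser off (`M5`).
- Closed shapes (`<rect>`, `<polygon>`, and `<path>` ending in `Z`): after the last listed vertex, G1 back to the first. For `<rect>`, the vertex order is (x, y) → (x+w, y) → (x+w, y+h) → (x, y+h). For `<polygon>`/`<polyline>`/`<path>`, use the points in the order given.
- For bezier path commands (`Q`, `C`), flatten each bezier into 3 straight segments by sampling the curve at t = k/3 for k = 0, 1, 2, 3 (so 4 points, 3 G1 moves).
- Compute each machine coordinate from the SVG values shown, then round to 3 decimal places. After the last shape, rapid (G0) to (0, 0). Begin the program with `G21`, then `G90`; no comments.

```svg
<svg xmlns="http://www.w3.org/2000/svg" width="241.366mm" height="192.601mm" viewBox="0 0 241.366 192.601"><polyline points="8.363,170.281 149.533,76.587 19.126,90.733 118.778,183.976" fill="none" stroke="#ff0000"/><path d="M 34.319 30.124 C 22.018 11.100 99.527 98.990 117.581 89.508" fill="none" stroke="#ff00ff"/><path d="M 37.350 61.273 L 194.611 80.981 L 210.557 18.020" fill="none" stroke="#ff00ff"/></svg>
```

G21
G90
G0 X8.363 Y22.320
M4 S411
G1 X149.533 Y116.014 F3283
G1 X19.126 Y101.868 F3283
G1 X118.778 Y8.625 F3283
M5
G0 X34.319 Y162.477
M4 S584
G1 X46.426 Y153.429 F2582
G1 X85.237 Y118.502 F2582
G1 X117.581 Y103.093 F2582
M5
G0 X37.350 Y131.328
M4 S584
G1 X194.611 Y111.620 F2582
G1 X210.557 Y174.581 F2582
M5
G0 X0.000 Y0.000

1 u = 1 mm; y_m = 192.601 − y.

[1] `<polyline>` open polyline, #ff0000→engrave S411 F3283: (8.363,22.320) → (149.533,116.014) → (19.126,101.868) → (118.778,8.625)

[2] `<path>` cubic bezier, #ff00ff→score S584 F2582: (34.319,162.477) → (46.426,153.429) → (85.237,118.502) → (117.581,103.093)

[3] `<path>` open polyline, #ff00ff→score S584 F2582: (37.350,131.328) → (194.611,111.620) → (210.557,174.581)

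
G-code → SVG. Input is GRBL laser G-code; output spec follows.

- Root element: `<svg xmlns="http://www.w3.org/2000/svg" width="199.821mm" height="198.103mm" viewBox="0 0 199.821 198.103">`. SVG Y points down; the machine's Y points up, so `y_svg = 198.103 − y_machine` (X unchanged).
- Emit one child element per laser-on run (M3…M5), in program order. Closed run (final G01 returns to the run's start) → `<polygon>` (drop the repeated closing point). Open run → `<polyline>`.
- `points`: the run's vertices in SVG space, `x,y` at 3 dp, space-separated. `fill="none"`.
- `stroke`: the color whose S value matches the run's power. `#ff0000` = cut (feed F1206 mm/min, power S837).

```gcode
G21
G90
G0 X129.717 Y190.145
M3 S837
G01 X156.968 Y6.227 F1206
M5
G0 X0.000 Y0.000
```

Machine Y-up, SVG Y-down with viewBox height 198.103, so y_svg = 198.103 − y_machine; X carries over. Every run uses S837, so all elements get stroke `#ff0000` (cut).

Run 1: The run is open, so emit a `<polyline>` with points (Y-flipped): 129.717,7.958 156.968,191.876.

<svg xmlns="http://www.w3.org/2000/svg" width="199.821mm" height="198.103mm" viewBox="0 0 199.821 198.103">
  <polyline points="129.717,7.958 156.968,191.876" fill="none" stroke="#ff0000"/>
</svg>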